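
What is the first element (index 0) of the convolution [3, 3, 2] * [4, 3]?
Use y[k] = Σ_i a[i]·b[k-i] at k=0. y[0] = 3×4 = 12

12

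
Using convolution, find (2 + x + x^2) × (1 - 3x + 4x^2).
Ascending coefficients: a = [2, 1, 1], b = [1, -3, 4]. c[0] = 2×1 = 2; c[1] = 2×-3 + 1×1 = -5; c[2] = 2×4 + 1×-3 + 1×1 = 6; c[3] = 1×4 + 1×-3 = 1; c[4] = 1×4 = 4. Result coefficients: [2, -5, 6, 1, 4] → 2 - 5x + 6x^2 + x^3 + 4x^4

2 - 5x + 6x^2 + x^3 + 4x^4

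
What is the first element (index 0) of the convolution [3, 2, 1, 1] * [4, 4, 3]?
Use y[k] = Σ_i a[i]·b[k-i] at k=0. y[0] = 3×4 = 12

12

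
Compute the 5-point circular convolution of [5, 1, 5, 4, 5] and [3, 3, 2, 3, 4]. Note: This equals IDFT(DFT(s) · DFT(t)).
Either evaluate y[k] = Σ_j s[j]·t[(k-j) mod 5] directly, or use IDFT(DFT(s) · DFT(t)). y[0] = 5×3 + 1×4 + 5×3 + 4×2 + 5×3 = 57; y[1] = 5×3 + 1×3 + 5×4 + 4×3 + 5×2 = 60; y[2] = 5×2 + 1×3 + 5×3 + 4×4 + 5×3 = 59; y[3] = 5×3 + 1×2 + 5×3 + 4×3 + 5×4 = 64; y[4] = 5×4 + 1×3 + 5×2 + 4×3 + 5×3 = 60. Result: [57, 60, 59, 64, 60]

[57, 60, 59, 64, 60]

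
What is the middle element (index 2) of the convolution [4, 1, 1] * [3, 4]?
Use y[k] = Σ_i a[i]·b[k-i] at k=2. y[2] = 1×4 + 1×3 = 7

7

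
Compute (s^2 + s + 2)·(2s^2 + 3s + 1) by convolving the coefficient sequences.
Ascending coefficients: a = [2, 1, 1], b = [1, 3, 2]. c[0] = 2×1 = 2; c[1] = 2×3 + 1×1 = 7; c[2] = 2×2 + 1×3 + 1×1 = 8; c[3] = 1×2 + 1×3 = 5; c[4] = 1×2 = 2. Result coefficients: [2, 7, 8, 5, 2] → 2s^4 + 5s^3 + 8s^2 + 7s + 2

2s^4 + 5s^3 + 8s^2 + 7s + 2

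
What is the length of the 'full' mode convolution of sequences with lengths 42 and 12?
Linear/full convolution length: m + n - 1 = 42 + 12 - 1 = 53

53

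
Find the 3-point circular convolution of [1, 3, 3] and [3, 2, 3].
Use y[k] = Σ_j a[j]·b[(k-j) mod 3]. y[0] = 1×3 + 3×3 + 3×2 = 18; y[1] = 1×2 + 3×3 + 3×3 = 20; y[2] = 1×3 + 3×2 + 3×3 = 18. Result: [18, 20, 18]

[18, 20, 18]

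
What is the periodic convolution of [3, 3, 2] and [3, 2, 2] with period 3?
Use y[k] = Σ_j s[j]·t[(k-j) mod 3]. y[0] = 3×3 + 3×2 + 2×2 = 19; y[1] = 3×2 + 3×3 + 2×2 = 19; y[2] = 3×2 + 3×2 + 2×3 = 18. Result: [19, 19, 18]

[19, 19, 18]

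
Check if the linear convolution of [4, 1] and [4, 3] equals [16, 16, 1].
Recompute linear convolution of [4, 1] and [4, 3]: y[0] = 4×4 = 16; y[1] = 4×3 + 1×4 = 16; y[2] = 1×3 = 3 → [16, 16, 3]. Compare to given [16, 16, 1]: they differ at index 2: given 1, correct 3, so answer: No

No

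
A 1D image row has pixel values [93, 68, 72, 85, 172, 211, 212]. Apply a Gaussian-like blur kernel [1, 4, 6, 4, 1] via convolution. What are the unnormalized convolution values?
Convolve image row [93, 68, 72, 85, 172, 211, 212] with kernel [1, 4, 6, 4, 1]: y[0] = 93×1 = 93; y[1] = 93×4 + 68×1 = 440; y[2] = 93×6 + 68×4 + 72×1 = 902; y[3] = 93×4 + 68×6 + 72×4 + 85×1 = 1153; y[4] = 93×1 + 68×4 + 72×6 + 85×4 + 172×1 = 1309; y[5] = 68×1 + 72×4 + 85×6 + 172×4 + 211×1 = 1765; y[6] = 72×1 + 85×4 + 172×6 + 211×4 + 212×1 = 2500; y[7] = 85×1 + 172×4 + 211×6 + 212×4 = 2887; y[8] = 172×1 + 211×4 + 212×6 = 2288; y[9] = 211×1 + 212×4 = 1059; y[10] = 212×1 = 212 → [93, 440, 902, 1153, 1309, 1765, 2500, 2887, 2288, 1059, 212]. Normalization factor = sum(kernel) = 16.

[93, 440, 902, 1153, 1309, 1765, 2500, 2887, 2288, 1059, 212]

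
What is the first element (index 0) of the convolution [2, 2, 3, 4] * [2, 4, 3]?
Use y[k] = Σ_i a[i]·b[k-i] at k=0. y[0] = 2×2 = 4

4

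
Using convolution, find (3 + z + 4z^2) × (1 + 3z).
Ascending coefficients: a = [3, 1, 4], b = [1, 3]. c[0] = 3×1 = 3; c[1] = 3×3 + 1×1 = 10; c[2] = 1×3 + 4×1 = 7; c[3] = 4×3 = 12. Result coefficients: [3, 10, 7, 12] → 3 + 10z + 7z^2 + 12z^3

3 + 10z + 7z^2 + 12z^3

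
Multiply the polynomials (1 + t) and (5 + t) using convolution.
Ascending coefficients: a = [1, 1], b = [5, 1]. c[0] = 1×5 = 5; c[1] = 1×1 + 1×5 = 6; c[2] = 1×1 = 1. Result coefficients: [5, 6, 1] → 5 + 6t + t^2

5 + 6t + t^2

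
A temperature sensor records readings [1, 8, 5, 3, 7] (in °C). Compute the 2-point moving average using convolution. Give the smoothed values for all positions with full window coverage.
2-point moving average kernel = [1, 1]. Apply in 'valid' mode (full window coverage): avg[0] = (1 + 8) / 2 = 4.5; avg[1] = (8 + 5) / 2 = 6.5; avg[2] = (5 + 3) / 2 = 4.0; avg[3] = (3 + 7) / 2 = 5.0. Smoothed values: [4.5, 6.5, 4.0, 5.0]

[4.5, 6.5, 4.0, 5.0]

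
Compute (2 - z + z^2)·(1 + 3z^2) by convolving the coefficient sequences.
Ascending coefficients: a = [2, -1, 1], b = [1, 0, 3]. c[0] = 2×1 = 2; c[1] = 2×0 + -1×1 = -1; c[2] = 2×3 + -1×0 + 1×1 = 7; c[3] = -1×3 + 1×0 = -3; c[4] = 1×3 = 3. Result coefficients: [2, -1, 7, -3, 3] → 2 - z + 7z^2 - 3z^3 + 3z^4

2 - z + 7z^2 - 3z^3 + 3z^4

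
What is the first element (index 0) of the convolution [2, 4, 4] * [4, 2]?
Use y[k] = Σ_i a[i]·b[k-i] at k=0. y[0] = 2×4 = 8

8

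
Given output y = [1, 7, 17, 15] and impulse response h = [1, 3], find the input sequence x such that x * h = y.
Deconvolve y=[1, 7, 17, 15] by h=[1, 3]. Since h[0]=1, solve forward: x[0] = y[0] / 1 = 1; x[1] = (y[1] - 1×3) / 1 = 4; x[2] = (y[2] - 4×3) / 1 = 5. So x = [1, 4, 5]. Check by forward convolution: y[0] = 1×1 = 1; y[1] = 1×3 + 4×1 = 7; y[2] = 4×3 + 5×1 = 17; y[3] = 5×3 = 15

[1, 4, 5]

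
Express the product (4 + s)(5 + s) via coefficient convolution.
Ascending coefficients: a = [4, 1], b = [5, 1]. c[0] = 4×5 = 20; c[1] = 4×1 + 1×5 = 9; c[2] = 1×1 = 1. Result coefficients: [20, 9, 1] → 20 + 9s + s^2

20 + 9s + s^2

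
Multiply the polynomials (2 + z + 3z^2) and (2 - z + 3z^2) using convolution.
Ascending coefficients: a = [2, 1, 3], b = [2, -1, 3]. c[0] = 2×2 = 4; c[1] = 2×-1 + 1×2 = 0; c[2] = 2×3 + 1×-1 + 3×2 = 11; c[3] = 1×3 + 3×-1 = 0; c[4] = 3×3 = 9. Result coefficients: [4, 0, 11, 0, 9] → 4 + 11z^2 + 9z^4

4 + 11z^2 + 9z^4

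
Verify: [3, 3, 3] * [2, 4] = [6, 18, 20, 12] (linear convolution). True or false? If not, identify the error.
Recompute linear convolution of [3, 3, 3] and [2, 4]: y[0] = 3×2 = 6; y[1] = 3×4 + 3×2 = 18; y[2] = 3×4 + 3×2 = 18; y[3] = 3×4 = 12 → [6, 18, 18, 12]. Compare to given [6, 18, 20, 12]: they differ at index 2: given 20, correct 18, so answer: No

No. Error at index 2: given 20, correct 18.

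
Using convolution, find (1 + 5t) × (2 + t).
Ascending coefficients: a = [1, 5], b = [2, 1]. c[0] = 1×2 = 2; c[1] = 1×1 + 5×2 = 11; c[2] = 5×1 = 5. Result coefficients: [2, 11, 5] → 2 + 11t + 5t^2

2 + 11t + 5t^2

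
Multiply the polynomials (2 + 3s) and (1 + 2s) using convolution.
Ascending coefficients: a = [2, 3], b = [1, 2]. c[0] = 2×1 = 2; c[1] = 2×2 + 3×1 = 7; c[2] = 3×2 = 6. Result coefficients: [2, 7, 6] → 2 + 7s + 6s^2

2 + 7s + 6s^2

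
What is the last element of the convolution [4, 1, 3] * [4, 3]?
Use y[k] = Σ_i a[i]·b[k-i] at k=3. y[3] = 3×3 = 9

9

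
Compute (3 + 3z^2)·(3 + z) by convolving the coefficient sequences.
Ascending coefficients: a = [3, 0, 3], b = [3, 1]. c[0] = 3×3 = 9; c[1] = 3×1 + 0×3 = 3; c[2] = 0×1 + 3×3 = 9; c[3] = 3×1 = 3. Result coefficients: [9, 3, 9, 3] → 9 + 3z + 9z^2 + 3z^3

9 + 3z + 9z^2 + 3z^3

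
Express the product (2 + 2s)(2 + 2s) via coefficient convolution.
Ascending coefficients: a = [2, 2], b = [2, 2]. c[0] = 2×2 = 4; c[1] = 2×2 + 2×2 = 8; c[2] = 2×2 = 4. Result coefficients: [4, 8, 4] → 4 + 8s + 4s^2

4 + 8s + 4s^2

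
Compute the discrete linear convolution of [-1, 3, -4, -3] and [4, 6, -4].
y[0] = -1×4 = -4; y[1] = -1×6 + 3×4 = 6; y[2] = -1×-4 + 3×6 + -4×4 = 6; y[3] = 3×-4 + -4×6 + -3×4 = -48; y[4] = -4×-4 + -3×6 = -2; y[5] = -3×-4 = 12

[-4, 6, 6, -48, -2, 12]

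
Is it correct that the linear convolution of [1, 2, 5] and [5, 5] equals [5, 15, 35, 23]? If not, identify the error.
Recompute linear convolution of [1, 2, 5] and [5, 5]: y[0] = 1×5 = 5; y[1] = 1×5 + 2×5 = 15; y[2] = 2×5 + 5×5 = 35; y[3] = 5×5 = 25 → [5, 15, 35, 25]. Compare to given [5, 15, 35, 23]: they differ at index 3: given 23, correct 25, so answer: No

No. Error at index 3: given 23, correct 25.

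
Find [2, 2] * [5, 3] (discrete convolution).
y[0] = 2×5 = 10; y[1] = 2×3 + 2×5 = 16; y[2] = 2×3 = 6

[10, 16, 6]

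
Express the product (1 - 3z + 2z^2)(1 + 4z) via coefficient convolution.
Ascending coefficients: a = [1, -3, 2], b = [1, 4]. c[0] = 1×1 = 1; c[1] = 1×4 + -3×1 = 1; c[2] = -3×4 + 2×1 = -10; c[3] = 2×4 = 8. Result coefficients: [1, 1, -10, 8] → 1 + z - 10z^2 + 8z^3

1 + z - 10z^2 + 8z^3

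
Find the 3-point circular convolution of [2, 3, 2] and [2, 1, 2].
Use y[k] = Σ_j a[j]·b[(k-j) mod 3]. y[0] = 2×2 + 3×2 + 2×1 = 12; y[1] = 2×1 + 3×2 + 2×2 = 12; y[2] = 2×2 + 3×1 + 2×2 = 11. Result: [12, 12, 11]

[12, 12, 11]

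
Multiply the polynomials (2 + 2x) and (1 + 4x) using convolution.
Ascending coefficients: a = [2, 2], b = [1, 4]. c[0] = 2×1 = 2; c[1] = 2×4 + 2×1 = 10; c[2] = 2×4 = 8. Result coefficients: [2, 10, 8] → 2 + 10x + 8x^2

2 + 10x + 8x^2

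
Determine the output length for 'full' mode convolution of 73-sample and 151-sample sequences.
Linear/full convolution length: m + n - 1 = 73 + 151 - 1 = 223

223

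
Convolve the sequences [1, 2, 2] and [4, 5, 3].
y[0] = 1×4 = 4; y[1] = 1×5 + 2×4 = 13; y[2] = 1×3 + 2×5 + 2×4 = 21; y[3] = 2×3 + 2×5 = 16; y[4] = 2×3 = 6

[4, 13, 21, 16, 6]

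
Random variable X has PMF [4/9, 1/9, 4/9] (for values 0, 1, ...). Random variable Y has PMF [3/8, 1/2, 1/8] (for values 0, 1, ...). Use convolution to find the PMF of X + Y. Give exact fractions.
P(X+Y=k) = Σ_i P(X=i)·P(Y=k-i) — a convolution of [4/9, 1/9, 4/9] and [3/8, 1/2, 1/8]. P(X+Y=0) = (4/9)×(3/8) = 1/6; P(X+Y=1) = (4/9)×(1/2) + (1/9)×(3/8) = 2/9 + 1/24 = 19/72; P(X+Y=2) = (4/9)×(1/8) + (1/9)×(1/2) + (4/9)×(3/8) = 1/18 + 1/18 + 1/6 = 5/18; P(X+Y=3) = (1/9)×(1/8) + (4/9)×(1/2) = 1/72 + 2/9 = 17/72; P(X+Y=4) = (4/9)×(1/8) = 1/18. PMF: [1/6, 19/72, 5/18, 17/72, 1/18] (sums to 1 ✓)

[1/6, 19/72, 5/18, 17/72, 1/18]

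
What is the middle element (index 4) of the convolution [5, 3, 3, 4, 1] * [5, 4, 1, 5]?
Use y[k] = Σ_i a[i]·b[k-i] at k=4. y[4] = 3×5 + 3×1 + 4×4 + 1×5 = 39

39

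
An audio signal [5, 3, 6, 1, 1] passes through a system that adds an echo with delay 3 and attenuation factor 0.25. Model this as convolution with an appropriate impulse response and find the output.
Direct-path + delayed-attenuated-path model → impulse response h = [1, 0, 0, 0.25] (1 at lag 0, 0.25 at lag 3). Output y[n] = x[n] + 0.25·x[n - 3] (with x[n] = 0 outside 0..4): y[0] = 5 + 0.25×0 = 5; y[1] = 3 + 0.25×0 = 3; y[2] = 6 + 0.25×0 = 6; y[3] = 1 + 0.25×5 = 2.25; y[4] = 1 + 0.25×3 = 1.75; y[5] = 0 + 0.25×6 = 1.5; y[6] = 0 + 0.25×1 = 0.25; y[7] = 0 + 0.25×1 = 0.25. So y = [5, 3, 6, 2.25, 1.75, 1.5, 0.25, 0.25]

[5, 3, 6, 2.25, 1.75, 1.5, 0.25, 0.25]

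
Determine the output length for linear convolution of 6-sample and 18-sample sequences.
Linear/full convolution length: m + n - 1 = 6 + 18 - 1 = 23

23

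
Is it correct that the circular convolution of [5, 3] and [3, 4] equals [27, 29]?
Recompute circular convolution of [5, 3] and [3, 4]: y[0] = 5×3 + 3×4 = 27; y[1] = 5×4 + 3×3 = 29 → [27, 29]. Given [27, 29] matches, so answer: Yes

Yes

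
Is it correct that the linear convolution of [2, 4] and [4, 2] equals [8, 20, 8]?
Recompute linear convolution of [2, 4] and [4, 2]: y[0] = 2×4 = 8; y[1] = 2×2 + 4×4 = 20; y[2] = 4×2 = 8 → [8, 20, 8]. Given [8, 20, 8] matches, so answer: Yes

Yes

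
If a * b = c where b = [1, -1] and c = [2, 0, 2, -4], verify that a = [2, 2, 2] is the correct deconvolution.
Forward-compute [2, 2, 2] * [1, -1]: c[0] = 2×1 = 2; c[1] = 2×-1 + 2×1 = 0; c[2] = 2×-1 + 2×1 = 0; c[3] = 2×-1 = -2 → [2, 0, 0, -2]. Does not match given c = [2, 0, 2, -4].

Not verified. [2, 2, 2] * [1, -1] = [2, 0, 0, -2], which differs from [2, 0, 2, -4] at index 2.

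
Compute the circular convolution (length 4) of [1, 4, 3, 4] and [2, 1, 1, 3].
Use y[k] = Σ_j x[j]·h[(k-j) mod 4]. y[0] = 1×2 + 4×3 + 3×1 + 4×1 = 21; y[1] = 1×1 + 4×2 + 3×3 + 4×1 = 22; y[2] = 1×1 + 4×1 + 3×2 + 4×3 = 23; y[3] = 1×3 + 4×1 + 3×1 + 4×2 = 18. Result: [21, 22, 23, 18]

[21, 22, 23, 18]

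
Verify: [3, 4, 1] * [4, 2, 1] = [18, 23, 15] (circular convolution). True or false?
Recompute circular convolution of [3, 4, 1] and [4, 2, 1]: y[0] = 3×4 + 4×1 + 1×2 = 18; y[1] = 3×2 + 4×4 + 1×1 = 23; y[2] = 3×1 + 4×2 + 1×4 = 15 → [18, 23, 15]. Given [18, 23, 15] matches, so answer: Yes

Yes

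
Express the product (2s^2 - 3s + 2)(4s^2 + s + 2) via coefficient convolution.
Ascending coefficients: a = [2, -3, 2], b = [2, 1, 4]. c[0] = 2×2 = 4; c[1] = 2×1 + -3×2 = -4; c[2] = 2×4 + -3×1 + 2×2 = 9; c[3] = -3×4 + 2×1 = -10; c[4] = 2×4 = 8. Result coefficients: [4, -4, 9, -10, 8] → 8s^4 - 10s^3 + 9s^2 - 4s + 4

8s^4 - 10s^3 + 9s^2 - 4s + 4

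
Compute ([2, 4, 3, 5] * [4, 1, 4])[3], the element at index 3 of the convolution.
Use y[k] = Σ_i a[i]·b[k-i] at k=3. y[3] = 4×4 + 3×1 + 5×4 = 39

39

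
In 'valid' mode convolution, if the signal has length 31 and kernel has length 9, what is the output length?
'Valid' mode counts only positions where the kernel fully overlaps the signal: m - n + 1 = 31 - 9 + 1 = 23

23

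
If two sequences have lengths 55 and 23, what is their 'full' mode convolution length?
Linear/full convolution length: m + n - 1 = 55 + 23 - 1 = 77

77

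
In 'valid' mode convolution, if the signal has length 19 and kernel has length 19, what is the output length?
'Valid' mode counts only positions where the kernel fully overlaps the signal: m - n + 1 = 19 - 19 + 1 = 1

1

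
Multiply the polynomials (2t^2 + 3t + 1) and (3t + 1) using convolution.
Ascending coefficients: a = [1, 3, 2], b = [1, 3]. c[0] = 1×1 = 1; c[1] = 1×3 + 3×1 = 6; c[2] = 3×3 + 2×1 = 11; c[3] = 2×3 = 6. Result coefficients: [1, 6, 11, 6] → 6t^3 + 11t^2 + 6t + 1

6t^3 + 11t^2 + 6t + 1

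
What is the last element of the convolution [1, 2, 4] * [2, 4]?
Use y[k] = Σ_i a[i]·b[k-i] at k=3. y[3] = 4×4 = 16

16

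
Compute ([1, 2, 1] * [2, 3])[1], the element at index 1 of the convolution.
Use y[k] = Σ_i a[i]·b[k-i] at k=1. y[1] = 1×3 + 2×2 = 7

7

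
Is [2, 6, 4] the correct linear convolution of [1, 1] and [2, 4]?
Recompute linear convolution of [1, 1] and [2, 4]: y[0] = 1×2 = 2; y[1] = 1×4 + 1×2 = 6; y[2] = 1×4 = 4 → [2, 6, 4]. Given [2, 6, 4] matches, so answer: Yes

Yes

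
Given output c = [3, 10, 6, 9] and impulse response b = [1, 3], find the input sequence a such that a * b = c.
Deconvolve c=[3, 10, 6, 9] by b=[1, 3]. Since b[0]=1, solve forward: a[0] = c[0] / 1 = 3; a[1] = (c[1] - 3×3) / 1 = 1; a[2] = (c[2] - 1×3) / 1 = 3. So a = [3, 1, 3]. Check by forward convolution: c[0] = 3×1 = 3; c[1] = 3×3 + 1×1 = 10; c[2] = 1×3 + 3×1 = 6; c[3] = 3×3 = 9

[3, 1, 3]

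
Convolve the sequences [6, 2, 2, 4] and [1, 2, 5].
y[0] = 6×1 = 6; y[1] = 6×2 + 2×1 = 14; y[2] = 6×5 + 2×2 + 2×1 = 36; y[3] = 2×5 + 2×2 + 4×1 = 18; y[4] = 2×5 + 4×2 = 18; y[5] = 4×5 = 20

[6, 14, 36, 18, 18, 20]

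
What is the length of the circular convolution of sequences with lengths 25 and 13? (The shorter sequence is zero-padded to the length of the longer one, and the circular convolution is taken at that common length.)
Circular convolution (zero-padding the shorter input) has length max(m, n) = max(25, 13) = 25

25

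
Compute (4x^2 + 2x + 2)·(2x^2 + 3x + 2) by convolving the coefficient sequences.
Ascending coefficients: a = [2, 2, 4], b = [2, 3, 2]. c[0] = 2×2 = 4; c[1] = 2×3 + 2×2 = 10; c[2] = 2×2 + 2×3 + 4×2 = 18; c[3] = 2×2 + 4×3 = 16; c[4] = 4×2 = 8. Result coefficients: [4, 10, 18, 16, 8] → 8x^4 + 16x^3 + 18x^2 + 10x + 4

8x^4 + 16x^3 + 18x^2 + 10x + 4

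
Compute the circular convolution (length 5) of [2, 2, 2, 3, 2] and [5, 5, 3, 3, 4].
Use y[k] = Σ_j x[j]·h[(k-j) mod 5]. y[0] = 2×5 + 2×4 + 2×3 + 3×3 + 2×5 = 43; y[1] = 2×5 + 2×5 + 2×4 + 3×3 + 2×3 = 43; y[2] = 2×3 + 2×5 + 2×5 + 3×4 + 2×3 = 44; y[3] = 2×3 + 2×3 + 2×5 + 3×5 + 2×4 = 45; y[4] = 2×4 + 2×3 + 2×3 + 3×5 + 2×5 = 45. Result: [43, 43, 44, 45, 45]

[43, 43, 44, 45, 45]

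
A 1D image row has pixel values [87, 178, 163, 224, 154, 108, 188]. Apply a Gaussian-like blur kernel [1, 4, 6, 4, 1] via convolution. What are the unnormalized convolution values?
Convolve image row [87, 178, 163, 224, 154, 108, 188] with kernel [1, 4, 6, 4, 1]: y[0] = 87×1 = 87; y[1] = 87×4 + 178×1 = 526; y[2] = 87×6 + 178×4 + 163×1 = 1397; y[3] = 87×4 + 178×6 + 163×4 + 224×1 = 2292; y[4] = 87×1 + 178×4 + 163×6 + 224×4 + 154×1 = 2827; y[5] = 178×1 + 163×4 + 224×6 + 154×4 + 108×1 = 2898; y[6] = 163×1 + 224×4 + 154×6 + 108×4 + 188×1 = 2603; y[7] = 224×1 + 154×4 + 108×6 + 188×4 = 2240; y[8] = 154×1 + 108×4 + 188×6 = 1714; y[9] = 108×1 + 188×4 = 860; y[10] = 188×1 = 188 → [87, 526, 1397, 2292, 2827, 2898, 2603, 2240, 1714, 860, 188]. Normalization factor = sum(kernel) = 16.

[87, 526, 1397, 2292, 2827, 2898, 2603, 2240, 1714, 860, 188]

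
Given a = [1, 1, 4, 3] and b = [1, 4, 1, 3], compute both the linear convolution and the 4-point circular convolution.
Linear: y_lin[0] = 1×1 = 1; y_lin[1] = 1×4 + 1×1 = 5; y_lin[2] = 1×1 + 1×4 + 4×1 = 9; y_lin[3] = 1×3 + 1×1 + 4×4 + 3×1 = 23; y_lin[4] = 1×3 + 4×1 + 3×4 = 19; y_lin[5] = 4×3 + 3×1 = 15; y_lin[6] = 3×3 = 9 → [1, 5, 9, 23, 19, 15, 9]. Circular (length 4): y[0] = 1×1 + 1×3 + 4×1 + 3×4 = 20; y[1] = 1×4 + 1×1 + 4×3 + 3×1 = 20; y[2] = 1×1 + 1×4 + 4×1 + 3×3 = 18; y[3] = 1×3 + 1×1 + 4×4 + 3×1 = 23 → [20, 20, 18, 23]

Linear: [1, 5, 9, 23, 19, 15, 9], Circular: [20, 20, 18, 23]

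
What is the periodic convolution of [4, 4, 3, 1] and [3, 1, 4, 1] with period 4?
Use y[k] = Σ_j x[j]·h[(k-j) mod 4]. y[0] = 4×3 + 4×1 + 3×4 + 1×1 = 29; y[1] = 4×1 + 4×3 + 3×1 + 1×4 = 23; y[2] = 4×4 + 4×1 + 3×3 + 1×1 = 30; y[3] = 4×1 + 4×4 + 3×1 + 1×3 = 26. Result: [29, 23, 30, 26]

[29, 23, 30, 26]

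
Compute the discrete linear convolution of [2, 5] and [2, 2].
y[0] = 2×2 = 4; y[1] = 2×2 + 5×2 = 14; y[2] = 5×2 = 10

[4, 14, 10]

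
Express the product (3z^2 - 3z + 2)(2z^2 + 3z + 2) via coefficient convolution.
Ascending coefficients: a = [2, -3, 3], b = [2, 3, 2]. c[0] = 2×2 = 4; c[1] = 2×3 + -3×2 = 0; c[2] = 2×2 + -3×3 + 3×2 = 1; c[3] = -3×2 + 3×3 = 3; c[4] = 3×2 = 6. Result coefficients: [4, 0, 1, 3, 6] → 6z^4 + 3z^3 + z^2 + 4

6z^4 + 3z^3 + z^2 + 4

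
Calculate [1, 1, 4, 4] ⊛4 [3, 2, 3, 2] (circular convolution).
Use y[k] = Σ_j a[j]·b[(k-j) mod 4]. y[0] = 1×3 + 1×2 + 4×3 + 4×2 = 25; y[1] = 1×2 + 1×3 + 4×2 + 4×3 = 25; y[2] = 1×3 + 1×2 + 4×3 + 4×2 = 25; y[3] = 1×2 + 1×3 + 4×2 + 4×3 = 25. Result: [25, 25, 25, 25]

[25, 25, 25, 25]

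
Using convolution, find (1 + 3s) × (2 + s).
Ascending coefficients: a = [1, 3], b = [2, 1]. c[0] = 1×2 = 2; c[1] = 1×1 + 3×2 = 7; c[2] = 3×1 = 3. Result coefficients: [2, 7, 3] → 2 + 7s + 3s^2

2 + 7s + 3s^2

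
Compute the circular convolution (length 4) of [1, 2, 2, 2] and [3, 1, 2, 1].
Use y[k] = Σ_j f[j]·g[(k-j) mod 4]. y[0] = 1×3 + 2×1 + 2×2 + 2×1 = 11; y[1] = 1×1 + 2×3 + 2×1 + 2×2 = 13; y[2] = 1×2 + 2×1 + 2×3 + 2×1 = 12; y[3] = 1×1 + 2×2 + 2×1 + 2×3 = 13. Result: [11, 13, 12, 13]

[11, 13, 12, 13]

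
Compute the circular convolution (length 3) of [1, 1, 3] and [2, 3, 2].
Use y[k] = Σ_j x[j]·h[(k-j) mod 3]. y[0] = 1×2 + 1×2 + 3×3 = 13; y[1] = 1×3 + 1×2 + 3×2 = 11; y[2] = 1×2 + 1×3 + 3×2 = 11. Result: [13, 11, 11]

[13, 11, 11]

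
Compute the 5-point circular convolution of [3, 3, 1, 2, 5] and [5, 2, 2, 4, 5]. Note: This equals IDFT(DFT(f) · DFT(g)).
Either evaluate y[k] = Σ_j f[j]·g[(k-j) mod 5] directly, or use IDFT(DFT(f) · DFT(g)). y[0] = 3×5 + 3×5 + 1×4 + 2×2 + 5×2 = 48; y[1] = 3×2 + 3×5 + 1×5 + 2×4 + 5×2 = 44; y[2] = 3×2 + 3×2 + 1×5 + 2×5 + 5×4 = 47; y[3] = 3×4 + 3×2 + 1×2 + 2×5 + 5×5 = 55; y[4] = 3×5 + 3×4 + 1×2 + 2×2 + 5×5 = 58. Result: [48, 44, 47, 55, 58]

[48, 44, 47, 55, 58]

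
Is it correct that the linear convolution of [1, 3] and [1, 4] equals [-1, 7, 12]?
Recompute linear convolution of [1, 3] and [1, 4]: y[0] = 1×1 = 1; y[1] = 1×4 + 3×1 = 7; y[2] = 3×4 = 12 → [1, 7, 12]. Compare to given [-1, 7, 12]: they differ at index 0: given -1, correct 1, so answer: No

No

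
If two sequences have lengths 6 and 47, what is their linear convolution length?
Linear/full convolution length: m + n - 1 = 6 + 47 - 1 = 52

52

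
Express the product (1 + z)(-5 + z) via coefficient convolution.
Ascending coefficients: a = [1, 1], b = [-5, 1]. c[0] = 1×-5 = -5; c[1] = 1×1 + 1×-5 = -4; c[2] = 1×1 = 1. Result coefficients: [-5, -4, 1] → -5 - 4z + z^2

-5 - 4z + z^2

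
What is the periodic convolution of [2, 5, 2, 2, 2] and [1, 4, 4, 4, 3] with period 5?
Use y[k] = Σ_j f[j]·g[(k-j) mod 5]. y[0] = 2×1 + 5×3 + 2×4 + 2×4 + 2×4 = 41; y[1] = 2×4 + 5×1 + 2×3 + 2×4 + 2×4 = 35; y[2] = 2×4 + 5×4 + 2×1 + 2×3 + 2×4 = 44; y[3] = 2×4 + 5×4 + 2×4 + 2×1 + 2×3 = 44; y[4] = 2×3 + 5×4 + 2×4 + 2×4 + 2×1 = 44. Result: [41, 35, 44, 44, 44]

[41, 35, 44, 44, 44]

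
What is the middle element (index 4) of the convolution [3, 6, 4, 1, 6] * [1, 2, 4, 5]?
Use y[k] = Σ_i a[i]·b[k-i] at k=4. y[4] = 6×5 + 4×4 + 1×2 + 6×1 = 54

54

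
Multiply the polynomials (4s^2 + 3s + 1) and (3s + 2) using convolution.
Ascending coefficients: a = [1, 3, 4], b = [2, 3]. c[0] = 1×2 = 2; c[1] = 1×3 + 3×2 = 9; c[2] = 3×3 + 4×2 = 17; c[3] = 4×3 = 12. Result coefficients: [2, 9, 17, 12] → 12s^3 + 17s^2 + 9s + 2

12s^3 + 17s^2 + 9s + 2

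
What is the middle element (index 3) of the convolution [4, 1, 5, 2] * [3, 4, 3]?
Use y[k] = Σ_i a[i]·b[k-i] at k=3. y[3] = 1×3 + 5×4 + 2×3 = 29

29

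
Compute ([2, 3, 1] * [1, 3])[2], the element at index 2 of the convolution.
Use y[k] = Σ_i a[i]·b[k-i] at k=2. y[2] = 3×3 + 1×1 = 10

10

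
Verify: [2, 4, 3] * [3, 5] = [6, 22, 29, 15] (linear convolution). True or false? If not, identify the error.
Recompute linear convolution of [2, 4, 3] and [3, 5]: y[0] = 2×3 = 6; y[1] = 2×5 + 4×3 = 22; y[2] = 4×5 + 3×3 = 29; y[3] = 3×5 = 15 → [6, 22, 29, 15]. Given [6, 22, 29, 15] matches, so answer: Yes

Yes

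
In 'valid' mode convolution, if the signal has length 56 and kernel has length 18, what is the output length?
'Valid' mode counts only positions where the kernel fully overlaps the signal: m - n + 1 = 56 - 18 + 1 = 39

39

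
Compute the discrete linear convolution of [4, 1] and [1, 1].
y[0] = 4×1 = 4; y[1] = 4×1 + 1×1 = 5; y[2] = 1×1 = 1

[4, 5, 1]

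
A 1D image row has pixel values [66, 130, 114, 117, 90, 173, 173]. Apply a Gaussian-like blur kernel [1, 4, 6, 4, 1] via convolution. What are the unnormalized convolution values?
Convolve image row [66, 130, 114, 117, 90, 173, 173] with kernel [1, 4, 6, 4, 1]: y[0] = 66×1 = 66; y[1] = 66×4 + 130×1 = 394; y[2] = 66×6 + 130×4 + 114×1 = 1030; y[3] = 66×4 + 130×6 + 114×4 + 117×1 = 1617; y[4] = 66×1 + 130×4 + 114×6 + 117×4 + 90×1 = 1828; y[5] = 130×1 + 114×4 + 117×6 + 90×4 + 173×1 = 1821; y[6] = 114×1 + 117×4 + 90×6 + 173×4 + 173×1 = 1987; y[7] = 117×1 + 90×4 + 173×6 + 173×4 = 2207; y[8] = 90×1 + 173×4 + 173×6 = 1820; y[9] = 173×1 + 173×4 = 865; y[10] = 173×1 = 173 → [66, 394, 1030, 1617, 1828, 1821, 1987, 2207, 1820, 865, 173]. Normalization factor = sum(kernel) = 16.

[66, 394, 1030, 1617, 1828, 1821, 1987, 2207, 1820, 865, 173]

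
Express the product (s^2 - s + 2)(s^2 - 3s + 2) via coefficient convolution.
Ascending coefficients: a = [2, -1, 1], b = [2, -3, 1]. c[0] = 2×2 = 4; c[1] = 2×-3 + -1×2 = -8; c[2] = 2×1 + -1×-3 + 1×2 = 7; c[3] = -1×1 + 1×-3 = -4; c[4] = 1×1 = 1. Result coefficients: [4, -8, 7, -4, 1] → s^4 - 4s^3 + 7s^2 - 8s + 4

s^4 - 4s^3 + 7s^2 - 8s + 4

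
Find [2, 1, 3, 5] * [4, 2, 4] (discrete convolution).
y[0] = 2×4 = 8; y[1] = 2×2 + 1×4 = 8; y[2] = 2×4 + 1×2 + 3×4 = 22; y[3] = 1×4 + 3×2 + 5×4 = 30; y[4] = 3×4 + 5×2 = 22; y[5] = 5×4 = 20

[8, 8, 22, 30, 22, 20]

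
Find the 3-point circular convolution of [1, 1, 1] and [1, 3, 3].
Use y[k] = Σ_j u[j]·v[(k-j) mod 3]. y[0] = 1×1 + 1×3 + 1×3 = 7; y[1] = 1×3 + 1×1 + 1×3 = 7; y[2] = 1×3 + 1×3 + 1×1 = 7. Result: [7, 7, 7]

[7, 7, 7]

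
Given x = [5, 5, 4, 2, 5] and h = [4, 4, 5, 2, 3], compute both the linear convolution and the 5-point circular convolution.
Linear: y_lin[0] = 5×4 = 20; y_lin[1] = 5×4 + 5×4 = 40; y_lin[2] = 5×5 + 5×4 + 4×4 = 61; y_lin[3] = 5×2 + 5×5 + 4×4 + 2×4 = 59; y_lin[4] = 5×3 + 5×2 + 4×5 + 2×4 + 5×4 = 73; y_lin[5] = 5×3 + 4×2 + 2×5 + 5×4 = 53; y_lin[6] = 4×3 + 2×2 + 5×5 = 41; y_lin[7] = 2×3 + 5×2 = 16; y_lin[8] = 5×3 = 15 → [20, 40, 61, 59, 73, 53, 41, 16, 15]. Circular (length 5): y[0] = 5×4 + 5×3 + 4×2 + 2×5 + 5×4 = 73; y[1] = 5×4 + 5×4 + 4×3 + 2×2 + 5×5 = 81; y[2] = 5×5 + 5×4 + 4×4 + 2×3 + 5×2 = 77; y[3] = 5×2 + 5×5 + 4×4 + 2×4 + 5×3 = 74; y[4] = 5×3 + 5×2 + 4×5 + 2×4 + 5×4 = 73 → [73, 81, 77, 74, 73]

Linear: [20, 40, 61, 59, 73, 53, 41, 16, 15], Circular: [73, 81, 77, 74, 73]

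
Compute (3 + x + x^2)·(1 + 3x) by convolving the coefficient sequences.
Ascending coefficients: a = [3, 1, 1], b = [1, 3]. c[0] = 3×1 = 3; c[1] = 3×3 + 1×1 = 10; c[2] = 1×3 + 1×1 = 4; c[3] = 1×3 = 3. Result coefficients: [3, 10, 4, 3] → 3 + 10x + 4x^2 + 3x^3

3 + 10x + 4x^2 + 3x^3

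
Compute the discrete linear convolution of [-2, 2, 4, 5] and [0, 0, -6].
y[0] = -2×0 = 0; y[1] = -2×0 + 2×0 = 0; y[2] = -2×-6 + 2×0 + 4×0 = 12; y[3] = 2×-6 + 4×0 + 5×0 = -12; y[4] = 4×-6 + 5×0 = -24; y[5] = 5×-6 = -30

[0, 0, 12, -12, -24, -30]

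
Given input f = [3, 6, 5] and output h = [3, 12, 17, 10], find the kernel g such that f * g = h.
Output length 4 = len(f) + len(g) - 1 ⇒ len(g) = 2. Solve g forward using g[k] = (h[k] - Σ_{i≥1} f[i]·g[k-i]) / f[0]: g[0] = h[0] / f[0] = 3 / 3 = 1; g[1] = (h[1] - 6×1) / f[0] = (12 - 6×1) / 3 = 2. So g = [1, 2]. Forward-check [3, 6, 5] * [1, 2]: h[0] = 3×1 = 3; h[1] = 3×2 + 6×1 = 12; h[2] = 6×2 + 5×1 = 17; h[3] = 5×2 = 10 → [3, 12, 17, 10] ✓

[1, 2]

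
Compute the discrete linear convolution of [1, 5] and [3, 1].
y[0] = 1×3 = 3; y[1] = 1×1 + 5×3 = 16; y[2] = 5×1 = 5

[3, 16, 5]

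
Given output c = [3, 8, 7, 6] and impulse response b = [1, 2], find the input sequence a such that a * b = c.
Deconvolve c=[3, 8, 7, 6] by b=[1, 2]. Since b[0]=1, solve forward: a[0] = c[0] / 1 = 3; a[1] = (c[1] - 3×2) / 1 = 2; a[2] = (c[2] - 2×2) / 1 = 3. So a = [3, 2, 3]. Check by forward convolution: c[0] = 3×1 = 3; c[1] = 3×2 + 2×1 = 8; c[2] = 2×2 + 3×1 = 7; c[3] = 3×2 = 6

[3, 2, 3]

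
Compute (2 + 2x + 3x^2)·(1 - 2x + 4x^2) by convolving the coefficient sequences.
Ascending coefficients: a = [2, 2, 3], b = [1, -2, 4]. c[0] = 2×1 = 2; c[1] = 2×-2 + 2×1 = -2; c[2] = 2×4 + 2×-2 + 3×1 = 7; c[3] = 2×4 + 3×-2 = 2; c[4] = 3×4 = 12. Result coefficients: [2, -2, 7, 2, 12] → 2 - 2x + 7x^2 + 2x^3 + 12x^4

2 - 2x + 7x^2 + 2x^3 + 12x^4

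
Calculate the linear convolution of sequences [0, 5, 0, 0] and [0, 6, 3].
y[0] = 0×0 = 0; y[1] = 0×6 + 5×0 = 0; y[2] = 0×3 + 5×6 + 0×0 = 30; y[3] = 5×3 + 0×6 + 0×0 = 15; y[4] = 0×3 + 0×6 = 0; y[5] = 0×3 = 0

[0, 0, 30, 15, 0, 0]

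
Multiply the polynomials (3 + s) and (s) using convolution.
Ascending coefficients: a = [3, 1], b = [0, 1]. c[0] = 3×0 = 0; c[1] = 3×1 + 1×0 = 3; c[2] = 1×1 = 1. Result coefficients: [0, 3, 1] → 3s + s^2

3s + s^2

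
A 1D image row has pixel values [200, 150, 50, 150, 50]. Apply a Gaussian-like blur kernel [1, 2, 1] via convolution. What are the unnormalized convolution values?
Convolve image row [200, 150, 50, 150, 50] with kernel [1, 2, 1]: y[0] = 200×1 = 200; y[1] = 200×2 + 150×1 = 550; y[2] = 200×1 + 150×2 + 50×1 = 550; y[3] = 150×1 + 50×2 + 150×1 = 400; y[4] = 50×1 + 150×2 + 50×1 = 400; y[5] = 150×1 + 50×2 = 250; y[6] = 50×1 = 50 → [200, 550, 550, 400, 400, 250, 50]. Normalization factor = sum(kernel) = 4.

[200, 550, 550, 400, 400, 250, 50]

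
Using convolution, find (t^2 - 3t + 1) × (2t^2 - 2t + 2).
Ascending coefficients: a = [1, -3, 1], b = [2, -2, 2]. c[0] = 1×2 = 2; c[1] = 1×-2 + -3×2 = -8; c[2] = 1×2 + -3×-2 + 1×2 = 10; c[3] = -3×2 + 1×-2 = -8; c[4] = 1×2 = 2. Result coefficients: [2, -8, 10, -8, 2] → 2t^4 - 8t^3 + 10t^2 - 8t + 2

2t^4 - 8t^3 + 10t^2 - 8t + 2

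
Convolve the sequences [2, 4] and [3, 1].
y[0] = 2×3 = 6; y[1] = 2×1 + 4×3 = 14; y[2] = 4×1 = 4

[6, 14, 4]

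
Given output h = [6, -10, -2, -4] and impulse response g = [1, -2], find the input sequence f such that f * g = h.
Deconvolve h=[6, -10, -2, -4] by g=[1, -2]. Since g[0]=1, solve forward: f[0] = h[0] / 1 = 6; f[1] = (h[1] - 6×-2) / 1 = 2; f[2] = (h[2] - 2×-2) / 1 = 2. So f = [6, 2, 2]. Check by forward convolution: h[0] = 6×1 = 6; h[1] = 6×-2 + 2×1 = -10; h[2] = 2×-2 + 2×1 = -2; h[3] = 2×-2 = -4

[6, 2, 2]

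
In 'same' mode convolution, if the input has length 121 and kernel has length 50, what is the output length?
'Same' mode returns an output with the same length as the input: 121

121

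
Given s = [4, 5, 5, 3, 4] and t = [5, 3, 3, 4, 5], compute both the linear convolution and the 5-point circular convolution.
Linear: y_lin[0] = 4×5 = 20; y_lin[1] = 4×3 + 5×5 = 37; y_lin[2] = 4×3 + 5×3 + 5×5 = 52; y_lin[3] = 4×4 + 5×3 + 5×3 + 3×5 = 61; y_lin[4] = 4×5 + 5×4 + 5×3 + 3×3 + 4×5 = 84; y_lin[5] = 5×5 + 5×4 + 3×3 + 4×3 = 66; y_lin[6] = 5×5 + 3×4 + 4×3 = 49; y_lin[7] = 3×5 + 4×4 = 31; y_lin[8] = 4×5 = 20 → [20, 37, 52, 61, 84, 66, 49, 31, 20]. Circular (length 5): y[0] = 4×5 + 5×5 + 5×4 + 3×3 + 4×3 = 86; y[1] = 4×3 + 5×5 + 5×5 + 3×4 + 4×3 = 86; y[2] = 4×3 + 5×3 + 5×5 + 3×5 + 4×4 = 83; y[3] = 4×4 + 5×3 + 5×3 + 3×5 + 4×5 = 81; y[4] = 4×5 + 5×4 + 5×3 + 3×3 + 4×5 = 84 → [86, 86, 83, 81, 84]

Linear: [20, 37, 52, 61, 84, 66, 49, 31, 20], Circular: [86, 86, 83, 81, 84]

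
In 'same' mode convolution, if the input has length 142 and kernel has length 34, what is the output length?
'Same' mode returns an output with the same length as the input: 142

142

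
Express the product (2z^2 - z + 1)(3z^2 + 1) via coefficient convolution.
Ascending coefficients: a = [1, -1, 2], b = [1, 0, 3]. c[0] = 1×1 = 1; c[1] = 1×0 + -1×1 = -1; c[2] = 1×3 + -1×0 + 2×1 = 5; c[3] = -1×3 + 2×0 = -3; c[4] = 2×3 = 6. Result coefficients: [1, -1, 5, -3, 6] → 6z^4 - 3z^3 + 5z^2 - z + 1

6z^4 - 3z^3 + 5z^2 - z + 1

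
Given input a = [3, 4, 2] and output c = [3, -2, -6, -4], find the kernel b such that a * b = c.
Output length 4 = len(a) + len(b) - 1 ⇒ len(b) = 2. Solve b forward using b[k] = (c[k] - Σ_{i≥1} a[i]·b[k-i]) / a[0]: b[0] = c[0] / a[0] = 3 / 3 = 1; b[1] = (c[1] - 4×1) / a[0] = (-2 - 4×1) / 3 = -2. So b = [1, -2]. Forward-check [3, 4, 2] * [1, -2]: c[0] = 3×1 = 3; c[1] = 3×-2 + 4×1 = -2; c[2] = 4×-2 + 2×1 = -6; c[3] = 2×-2 = -4 → [3, -2, -6, -4] ✓

[1, -2]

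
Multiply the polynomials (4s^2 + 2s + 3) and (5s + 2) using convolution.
Ascending coefficients: a = [3, 2, 4], b = [2, 5]. c[0] = 3×2 = 6; c[1] = 3×5 + 2×2 = 19; c[2] = 2×5 + 4×2 = 18; c[3] = 4×5 = 20. Result coefficients: [6, 19, 18, 20] → 20s^3 + 18s^2 + 19s + 6

20s^3 + 18s^2 + 19s + 6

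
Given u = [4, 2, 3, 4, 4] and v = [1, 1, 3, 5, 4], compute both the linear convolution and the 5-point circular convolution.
Linear: y_lin[0] = 4×1 = 4; y_lin[1] = 4×1 + 2×1 = 6; y_lin[2] = 4×3 + 2×1 + 3×1 = 17; y_lin[3] = 4×5 + 2×3 + 3×1 + 4×1 = 33; y_lin[4] = 4×4 + 2×5 + 3×3 + 4×1 + 4×1 = 43; y_lin[5] = 2×4 + 3×5 + 4×3 + 4×1 = 39; y_lin[6] = 3×4 + 4×5 + 4×3 = 44; y_lin[7] = 4×4 + 4×5 = 36; y_lin[8] = 4×4 = 16 → [4, 6, 17, 33, 43, 39, 44, 36, 16]. Circular (length 5): y[0] = 4×1 + 2×4 + 3×5 + 4×3 + 4×1 = 43; y[1] = 4×1 + 2×1 + 3×4 + 4×5 + 4×3 = 50; y[2] = 4×3 + 2×1 + 3×1 + 4×4 + 4×5 = 53; y[3] = 4×5 + 2×3 + 3×1 + 4×1 + 4×4 = 49; y[4] = 4×4 + 2×5 + 3×3 + 4×1 + 4×1 = 43 → [43, 50, 53, 49, 43]

Linear: [4, 6, 17, 33, 43, 39, 44, 36, 16], Circular: [43, 50, 53, 49, 43]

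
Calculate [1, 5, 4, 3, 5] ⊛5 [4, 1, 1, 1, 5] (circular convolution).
Use y[k] = Σ_j a[j]·b[(k-j) mod 5]. y[0] = 1×4 + 5×5 + 4×1 + 3×1 + 5×1 = 41; y[1] = 1×1 + 5×4 + 4×5 + 3×1 + 5×1 = 49; y[2] = 1×1 + 5×1 + 4×4 + 3×5 + 5×1 = 42; y[3] = 1×1 + 5×1 + 4×1 + 3×4 + 5×5 = 47; y[4] = 1×5 + 5×1 + 4×1 + 3×1 + 5×4 = 37. Result: [41, 49, 42, 47, 37]

[41, 49, 42, 47, 37]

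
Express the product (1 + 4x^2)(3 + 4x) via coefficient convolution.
Ascending coefficients: a = [1, 0, 4], b = [3, 4]. c[0] = 1×3 = 3; c[1] = 1×4 + 0×3 = 4; c[2] = 0×4 + 4×3 = 12; c[3] = 4×4 = 16. Result coefficients: [3, 4, 12, 16] → 3 + 4x + 12x^2 + 16x^3

3 + 4x + 12x^2 + 16x^3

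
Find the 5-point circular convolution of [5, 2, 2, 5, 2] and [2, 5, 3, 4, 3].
Use y[k] = Σ_j f[j]·g[(k-j) mod 5]. y[0] = 5×2 + 2×3 + 2×4 + 5×3 + 2×5 = 49; y[1] = 5×5 + 2×2 + 2×3 + 5×4 + 2×3 = 61; y[2] = 5×3 + 2×5 + 2×2 + 5×3 + 2×4 = 52; y[3] = 5×4 + 2×3 + 2×5 + 5×2 + 2×3 = 52; y[4] = 5×3 + 2×4 + 2×3 + 5×5 + 2×2 = 58. Result: [49, 61, 52, 52, 58]

[49, 61, 52, 52, 58]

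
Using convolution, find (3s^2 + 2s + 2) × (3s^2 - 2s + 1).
Ascending coefficients: a = [2, 2, 3], b = [1, -2, 3]. c[0] = 2×1 = 2; c[1] = 2×-2 + 2×1 = -2; c[2] = 2×3 + 2×-2 + 3×1 = 5; c[3] = 2×3 + 3×-2 = 0; c[4] = 3×3 = 9. Result coefficients: [2, -2, 5, 0, 9] → 9s^4 + 5s^2 - 2s + 2

9s^4 + 5s^2 - 2s + 2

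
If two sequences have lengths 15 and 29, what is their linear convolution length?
Linear/full convolution length: m + n - 1 = 15 + 29 - 1 = 43

43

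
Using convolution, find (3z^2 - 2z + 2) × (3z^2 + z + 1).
Ascending coefficients: a = [2, -2, 3], b = [1, 1, 3]. c[0] = 2×1 = 2; c[1] = 2×1 + -2×1 = 0; c[2] = 2×3 + -2×1 + 3×1 = 7; c[3] = -2×3 + 3×1 = -3; c[4] = 3×3 = 9. Result coefficients: [2, 0, 7, -3, 9] → 9z^4 - 3z^3 + 7z^2 + 2

9z^4 - 3z^3 + 7z^2 + 2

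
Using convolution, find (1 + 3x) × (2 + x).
Ascending coefficients: a = [1, 3], b = [2, 1]. c[0] = 1×2 = 2; c[1] = 1×1 + 3×2 = 7; c[2] = 3×1 = 3. Result coefficients: [2, 7, 3] → 2 + 7x + 3x^2

2 + 7x + 3x^2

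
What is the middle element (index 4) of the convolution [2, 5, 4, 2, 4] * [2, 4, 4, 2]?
Use y[k] = Σ_i a[i]·b[k-i] at k=4. y[4] = 5×2 + 4×4 + 2×4 + 4×2 = 42

42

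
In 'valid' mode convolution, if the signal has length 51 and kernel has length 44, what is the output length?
'Valid' mode counts only positions where the kernel fully overlaps the signal: m - n + 1 = 51 - 44 + 1 = 8

8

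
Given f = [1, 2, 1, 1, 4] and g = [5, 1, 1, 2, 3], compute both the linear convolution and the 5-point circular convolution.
Linear: y_lin[0] = 1×5 = 5; y_lin[1] = 1×1 + 2×5 = 11; y_lin[2] = 1×1 + 2×1 + 1×5 = 8; y_lin[3] = 1×2 + 2×1 + 1×1 + 1×5 = 10; y_lin[4] = 1×3 + 2×2 + 1×1 + 1×1 + 4×5 = 29; y_lin[5] = 2×3 + 1×2 + 1×1 + 4×1 = 13; y_lin[6] = 1×3 + 1×2 + 4×1 = 9; y_lin[7] = 1×3 + 4×2 = 11; y_lin[8] = 4×3 = 12 → [5, 11, 8, 10, 29, 13, 9, 11, 12]. Circular (length 5): y[0] = 1×5 + 2×3 + 1×2 + 1×1 + 4×1 = 18; y[1] = 1×1 + 2×5 + 1×3 + 1×2 + 4×1 = 20; y[2] = 1×1 + 2×1 + 1×5 + 1×3 + 4×2 = 19; y[3] = 1×2 + 2×1 + 1×1 + 1×5 + 4×3 = 22; y[4] = 1×3 + 2×2 + 1×1 + 1×1 + 4×5 = 29 → [18, 20, 19, 22, 29]

Linear: [5, 11, 8, 10, 29, 13, 9, 11, 12], Circular: [18, 20, 19, 22, 29]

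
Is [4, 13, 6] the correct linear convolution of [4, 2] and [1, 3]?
Recompute linear convolution of [4, 2] and [1, 3]: y[0] = 4×1 = 4; y[1] = 4×3 + 2×1 = 14; y[2] = 2×3 = 6 → [4, 14, 6]. Compare to given [4, 13, 6]: they differ at index 1: given 13, correct 14, so answer: No

No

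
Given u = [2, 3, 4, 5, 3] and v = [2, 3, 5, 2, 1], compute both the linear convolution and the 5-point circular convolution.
Linear: y_lin[0] = 2×2 = 4; y_lin[1] = 2×3 + 3×2 = 12; y_lin[2] = 2×5 + 3×3 + 4×2 = 27; y_lin[3] = 2×2 + 3×5 + 4×3 + 5×2 = 41; y_lin[4] = 2×1 + 3×2 + 4×5 + 5×3 + 3×2 = 49; y_lin[5] = 3×1 + 4×2 + 5×5 + 3×3 = 45; y_lin[6] = 4×1 + 5×2 + 3×5 = 29; y_lin[7] = 5×1 + 3×2 = 11; y_lin[8] = 3×1 = 3 → [4, 12, 27, 41, 49, 45, 29, 11, 3]. Circular (length 5): y[0] = 2×2 + 3×1 + 4×2 + 5×5 + 3×3 = 49; y[1] = 2×3 + 3×2 + 4×1 + 5×2 + 3×5 = 41; y[2] = 2×5 + 3×3 + 4×2 + 5×1 + 3×2 = 38; y[3] = 2×2 + 3×5 + 4×3 + 5×2 + 3×1 = 44; y[4] = 2×1 + 3×2 + 4×5 + 5×3 + 3×2 = 49 → [49, 41, 38, 44, 49]

Linear: [4, 12, 27, 41, 49, 45, 29, 11, 3], Circular: [49, 41, 38, 44, 49]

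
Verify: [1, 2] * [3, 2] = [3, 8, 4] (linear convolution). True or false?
Recompute linear convolution of [1, 2] and [3, 2]: y[0] = 1×3 = 3; y[1] = 1×2 + 2×3 = 8; y[2] = 2×2 = 4 → [3, 8, 4]. Given [3, 8, 4] matches, so answer: Yes

Yes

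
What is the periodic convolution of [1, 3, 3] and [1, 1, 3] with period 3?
Use y[k] = Σ_j f[j]·g[(k-j) mod 3]. y[0] = 1×1 + 3×3 + 3×1 = 13; y[1] = 1×1 + 3×1 + 3×3 = 13; y[2] = 1×3 + 3×1 + 3×1 = 9. Result: [13, 13, 9]

[13, 13, 9]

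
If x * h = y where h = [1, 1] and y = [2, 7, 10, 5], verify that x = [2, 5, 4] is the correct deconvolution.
Forward-compute [2, 5, 4] * [1, 1]: y[0] = 2×1 = 2; y[1] = 2×1 + 5×1 = 7; y[2] = 5×1 + 4×1 = 9; y[3] = 4×1 = 4 → [2, 7, 9, 4]. Does not match given y = [2, 7, 10, 5].

Not verified. [2, 5, 4] * [1, 1] = [2, 7, 9, 4], which differs from [2, 7, 10, 5] at index 2.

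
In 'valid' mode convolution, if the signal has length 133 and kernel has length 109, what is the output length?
'Valid' mode counts only positions where the kernel fully overlaps the signal: m - n + 1 = 133 - 109 + 1 = 25

25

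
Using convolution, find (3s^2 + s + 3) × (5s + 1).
Ascending coefficients: a = [3, 1, 3], b = [1, 5]. c[0] = 3×1 = 3; c[1] = 3×5 + 1×1 = 16; c[2] = 1×5 + 3×1 = 8; c[3] = 3×5 = 15. Result coefficients: [3, 16, 8, 15] → 15s^3 + 8s^2 + 16s + 3

15s^3 + 8s^2 + 16s + 3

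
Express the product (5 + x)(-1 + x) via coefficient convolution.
Ascending coefficients: a = [5, 1], b = [-1, 1]. c[0] = 5×-1 = -5; c[1] = 5×1 + 1×-1 = 4; c[2] = 1×1 = 1. Result coefficients: [-5, 4, 1] → -5 + 4x + x^2

-5 + 4x + x^2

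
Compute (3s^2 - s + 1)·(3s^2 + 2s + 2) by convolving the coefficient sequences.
Ascending coefficients: a = [1, -1, 3], b = [2, 2, 3]. c[0] = 1×2 = 2; c[1] = 1×2 + -1×2 = 0; c[2] = 1×3 + -1×2 + 3×2 = 7; c[3] = -1×3 + 3×2 = 3; c[4] = 3×3 = 9. Result coefficients: [2, 0, 7, 3, 9] → 9s^4 + 3s^3 + 7s^2 + 2

9s^4 + 3s^3 + 7s^2 + 2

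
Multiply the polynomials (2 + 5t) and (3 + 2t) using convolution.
Ascending coefficients: a = [2, 5], b = [3, 2]. c[0] = 2×3 = 6; c[1] = 2×2 + 5×3 = 19; c[2] = 5×2 = 10. Result coefficients: [6, 19, 10] → 6 + 19t + 10t^2

6 + 19t + 10t^2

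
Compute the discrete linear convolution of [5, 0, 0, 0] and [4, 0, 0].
y[0] = 5×4 = 20; y[1] = 5×0 + 0×4 = 0; y[2] = 5×0 + 0×0 + 0×4 = 0; y[3] = 0×0 + 0×0 + 0×4 = 0; y[4] = 0×0 + 0×0 = 0; y[5] = 0×0 = 0

[20, 0, 0, 0, 0, 0]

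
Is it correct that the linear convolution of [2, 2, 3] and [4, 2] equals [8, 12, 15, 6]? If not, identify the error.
Recompute linear convolution of [2, 2, 3] and [4, 2]: y[0] = 2×4 = 8; y[1] = 2×2 + 2×4 = 12; y[2] = 2×2 + 3×4 = 16; y[3] = 3×2 = 6 → [8, 12, 16, 6]. Compare to given [8, 12, 15, 6]: they differ at index 2: given 15, correct 16, so answer: No

No. Error at index 2: given 15, correct 16.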